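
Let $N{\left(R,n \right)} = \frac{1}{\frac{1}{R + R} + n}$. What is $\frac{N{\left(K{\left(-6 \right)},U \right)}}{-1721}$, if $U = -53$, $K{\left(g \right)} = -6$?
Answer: $\frac{12}{1096277} \approx 1.0946 \cdot 10^{-5}$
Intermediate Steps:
$N{\left(R,n \right)} = \frac{1}{n + \frac{1}{2 R}}$ ($N{\left(R,n \right)} = \frac{1}{\frac{1}{2 R} + n} = \frac{1}{n + \frac{1}{2 R}}$)
$\frac{N{\left(K{\left(-6 \right)},U \right)}}{-1721} = \frac{2 \left(-6\right) \frac{1}{1 + 2 \left(-6\right) \left(-53\right)}}{-1721} = 2 \left(-6\right) \frac{1}{1 + 636} \left(- \frac{1}{1721}\right) = 2 \left(-6\right) \frac{1}{637} \left(- \frac{1}{1721}\right) = \left(- \frac{12}{637}\right) \left(- \frac{1}{1721}\right) = \frac{12}{1096277}$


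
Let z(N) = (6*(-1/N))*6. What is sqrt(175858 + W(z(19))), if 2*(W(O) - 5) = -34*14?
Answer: 25*sqrt(281) ≈ 419.08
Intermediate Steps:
z(N) = -36/N (z(N) = -6/N*6 = -36/N)
W(O) = -233 (W(O) = 5 + (-34*14)/2 = 5 + (1/2)*(-476) = 5 - 238 = -233)
sqrt(175858 + W(z(19))) = sqrt(175858 - 233) = sqrt(175625) = 25*sqrt(281)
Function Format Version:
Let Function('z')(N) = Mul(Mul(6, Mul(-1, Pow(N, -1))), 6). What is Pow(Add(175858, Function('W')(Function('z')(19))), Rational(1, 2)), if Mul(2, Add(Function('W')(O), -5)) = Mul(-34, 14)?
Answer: Mul(25, Pow(281, Rational(1, 2))) ≈ 419.08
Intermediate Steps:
Function('z')(N) = Mul(-36, Pow(N, -1)) (Function('z')(N) = Mul(Mul(-6, Pow(N, -1)), 6) = Mul(-36, Pow(N, -1)))
Function('W')(O) = -233 (Function('W')(O) = Add(5, Mul(Rational(1, 2), Mul(-34, 14))) = Add(5, Mul(Rational(1, 2), -476)) = Add(5, -238) = -233)
Pow(Add(175858, Function('W')(Function('z')(19))), Rational(1, 2)) = Pow(Add(175858, -233), Rational(1, 2)) = Pow(175625, Rational(1, 2)) = Mul(25, Pow(281, Rational(1, 2)))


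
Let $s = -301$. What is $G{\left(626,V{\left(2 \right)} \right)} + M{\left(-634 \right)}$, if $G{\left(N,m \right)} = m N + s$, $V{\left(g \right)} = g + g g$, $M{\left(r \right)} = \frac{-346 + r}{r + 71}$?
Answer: $\frac{1946145}{563} \approx 3456.7$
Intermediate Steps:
$M{\left(r \right)} = \frac{-346 + r}{71 + r}$
$V{\left(g \right)} = g + g^{2}$
$G{\left(N,m \right)} = -301 + N m$ ($G{\left(N,m \right)} = m N - 301 = N m - 301 = -301 + N m$)
$G{\left(626,V{\left(2 \right)} \right)} + M{\left(-634 \right)} = \left(-301 + 626 \cdot 2 \left(1 + 2\right)\right) + \frac{-346 - 634}{71 - 634} = \left(-301 + 626 \cdot 2 \cdot 3\right) + \frac{1}{-563} \left(-980\right) = \left(-301 + 626 \cdot 6\right) - - \frac{980}{563} = \left(-301 + 3756\right) + \frac{980}{563} = 3455 + \frac{980}{563} = \frac{1946145}{563}$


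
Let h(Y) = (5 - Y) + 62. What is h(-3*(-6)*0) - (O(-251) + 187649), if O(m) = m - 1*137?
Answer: -187194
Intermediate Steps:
O(m) = -137 + m (O(m) = m - 137 = -137 + m)
h(Y) = 67 - Y
h(-3*(-6)*0) - (O(-251) + 187649) = (67 - (-3*(-6))*0) - ((-137 - 251) + 187649) = (67 - 18*0) - (-388 + 187649) = (67 - 1*0) - 1*187261 = (67 + 0) - 187261 = 67 - 187261 = -187194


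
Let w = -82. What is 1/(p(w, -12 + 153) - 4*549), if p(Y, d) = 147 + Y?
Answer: -1/2131 ≈ -0.00046926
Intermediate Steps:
1/(p(w, -12 + 153) - 4*549) = 1/((147 - 82) - 4*549) = 1/(65 - 2196) = 1/(-2131) = -1/2131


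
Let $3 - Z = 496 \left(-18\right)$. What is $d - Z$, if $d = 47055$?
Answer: $38124$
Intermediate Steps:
$Z = 8931$ ($Z = 3 - 496 \left(-18\right) = 3 - -8928 = 3 + 8928 = 8931$)
$d - Z = 47055 - 8931 = 38124$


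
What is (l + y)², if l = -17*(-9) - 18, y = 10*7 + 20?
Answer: 50625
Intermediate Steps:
y = 90 (y = 70 + 20 = 90)
l = 135 (l = 153 - 18 = 135)
(l + y)² = (135 + 90)² = 225² = 50625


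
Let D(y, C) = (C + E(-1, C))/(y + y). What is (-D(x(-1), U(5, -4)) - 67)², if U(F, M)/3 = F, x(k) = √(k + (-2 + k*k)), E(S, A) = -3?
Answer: 4471 - 402*I*√2 ≈ 4471.0 - 568.51*I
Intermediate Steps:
x(k) = √(-2 + k + k²) (x(k) = √(k + (-2 + k²)) = √(-2 + k + k²))
U(F, M) = 3*F
D(y, C) = (-3 + C)/(2*y) (D(y, C) = (C - 3)/(y + y) = (-3 + C)/((2*y)) = (-3 + C)*(1/(2*y)) = (-3 + C)/(2*y))
(-D(x(-1), U(5, -4)) - 67)² = (-(-3 + 3*5)/(2*(√(-2 - 1 + (-1)²))) - 67)² = (-(-3 + 15)/(2*(√(-2 - 1 + 1))) - 67)² = (-12/(2*(√(-2))) - 67)² = (-12/(2*(I*√2)) - 67)² = (-(-I*√2/2)*12/2 - 67)² = (-(-3)*I*√2 - 67)² = (3*I*√2 - 67)² = (-67 + 3*I*√2)²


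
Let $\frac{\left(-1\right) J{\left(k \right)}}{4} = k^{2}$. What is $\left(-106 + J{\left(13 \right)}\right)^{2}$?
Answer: $611524$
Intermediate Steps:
$J{\left(k \right)} = - 4 k^{2}$
$\left(-106 + J{\left(13 \right)}\right)^{2} = \left(-106 - 4 \cdot 13^{2}\right)^{2} = \left(-106 - 676\right)^{2} = \left(-782\right)^{2} = 611524$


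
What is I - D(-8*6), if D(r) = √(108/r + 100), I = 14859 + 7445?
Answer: 22304 - √391/2 ≈ 22294.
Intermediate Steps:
I = 22304
D(r) = √(100 + 108/r)
I - D(-8*6) = 22304 - 2*√(25 + 27/((-8*6))) = 22304 - 2*√(25 + 27/(-48)) = 22304 - 2*√(25 + 27*(-1/48)) = 22304 - 2*√(25 - 9/16) = 22304 - 2*√(391/16) = 22304 - 2*√391/4 = 22304 - √391/2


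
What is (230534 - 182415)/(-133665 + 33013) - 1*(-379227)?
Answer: 38169907885/100652 ≈ 3.7923e+5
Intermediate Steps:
(230534 - 182415)/(-133665 + 33013) - 1*(-379227) = 48119/(-100652) + 379227 = 48119*(-1/100652) + 379227 = -48119/100652 + 379227 = 38169907885/100652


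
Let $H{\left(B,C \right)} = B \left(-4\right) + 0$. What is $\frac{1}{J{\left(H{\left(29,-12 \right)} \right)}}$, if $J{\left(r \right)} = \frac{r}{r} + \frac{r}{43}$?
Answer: $- \frac{43}{73} \approx -0.58904$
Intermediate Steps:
$H{\left(B,C \right)} = - 4 B$ ($H{\left(B,C \right)} = - 4 B + 0 = - 4 B$)
$J{\left(r \right)} = 1 + \frac{r}{43}$ ($J{\left(r \right)} = 1 + r \frac{1}{43} = 1 + \frac{r}{43}$)
$\frac{1}{J{\left(H{\left(29,-12 \right)} \right)}} = \frac{1}{1 + \frac{\left(-4\right) 29}{43}} = \frac{1}{1 + \frac{1}{43} \left(-116\right)} = \frac{1}{1 - \frac{116}{43}} = \frac{1}{- \frac{73}{43}} = - \frac{43}{73}$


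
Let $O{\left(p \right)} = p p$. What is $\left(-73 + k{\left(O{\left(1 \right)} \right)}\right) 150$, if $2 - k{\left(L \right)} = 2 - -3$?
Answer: $-11400$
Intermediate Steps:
$O{\left(p \right)} = p^{2}$
$k{\left(L \right)} = -3$ ($k{\left(L \right)} = 2 - \left(2 - -3\right) = 2 - \left(2 + 3\right) = 2 - 5 = -3$)
$\left(-73 + k{\left(O{\left(1 \right)} \right)}\right) 150 = \left(-73 - 3\right) 150 = \left(-76\right) 150 = -11400$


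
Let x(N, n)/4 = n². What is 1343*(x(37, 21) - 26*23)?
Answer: 1565938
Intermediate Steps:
x(N, n) = 4*n²
1343*(x(37, 21) - 26*23) = 1343*(4*21² - 26*23) = 1343*(4*441 - 598) = 1343*(1764 - 598) = 1343*1166 = 1565938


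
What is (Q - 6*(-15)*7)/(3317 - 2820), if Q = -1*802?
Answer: -172/497 ≈ -0.34608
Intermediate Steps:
Q = -802
(Q - 6*(-15)*7)/(3317 - 2820) = (-802 - 6*(-15)*7)/(3317 - 2820) = (-802 + 90*7)/497 = (-802 + 630)*(1/497) = -172*1/497 = -172/497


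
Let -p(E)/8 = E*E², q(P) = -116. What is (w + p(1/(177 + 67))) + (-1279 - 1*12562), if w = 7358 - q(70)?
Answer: -11561504217/1815848 ≈ -6367.0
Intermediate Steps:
p(E) = -8*E³ (p(E) = -8*E*E² = -8*E³)
w = 7474 (w = 7358 - 1*(-116) = 7358 + 116 = 7474)
(w + p(1/(177 + 67))) + (-1279 - 1*12562) = (7474 - 8/(177 + 67)³) + (-1279 - 1*12562) = (7474 - 8*(1/244)³) + (-1279 - 12562) = (7474 - 8*(1/244)³) - 13841 = (7474 - 8*1/14526784) - 13841 = (7474 - 1/1815848) - 13841 = 13571647951/1815848 - 13841 = -11561504217/1815848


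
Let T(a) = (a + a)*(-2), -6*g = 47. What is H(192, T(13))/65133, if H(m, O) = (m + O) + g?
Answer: 793/390798 ≈ 0.0020292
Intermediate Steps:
g = -47/6 (g = -⅙*47 = -47/6 ≈ -7.8333)
T(a) = -4*a (T(a) = (2*a)*(-2) = -4*a)
H(m, O) = -47/6 + O + m (H(m, O) = (m + O) - 47/6 = (O + m) - 47/6 = -47/6 + O + m)
H(192, T(13))/65133 = (-47/6 - 4*13 + 192)/65133 = (-47/6 - 52 + 192)*(1/65133) = (793/6)*(1/65133) = 793/390798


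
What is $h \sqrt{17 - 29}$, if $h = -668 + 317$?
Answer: $- 702 i \sqrt{3} \approx - 1215.9 i$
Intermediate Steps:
$h = -351$
$h \sqrt{17 - 29} = - 351 \sqrt{17 - 29} = - 351 \sqrt{-12} = - 351 \cdot 2 i \sqrt{3} = - 702 i \sqrt{3}$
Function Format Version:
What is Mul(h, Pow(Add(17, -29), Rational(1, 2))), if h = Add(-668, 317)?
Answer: Mul(-702, I, Pow(3, Rational(1, 2))) ≈ Mul(-1215.9, I)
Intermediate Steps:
h = -351
Mul(h, Pow(Add(17, -29), Rational(1, 2))) = Mul(-351, Pow(Add(17, -29), Rational(1, 2))) = Mul(-351, Pow(-12, Rational(1, 2))) = Mul(-351, Mul(2, I, Pow(3, Rational(1, 2)))) = Mul(-702, I, Pow(3, Rational(1, 2)))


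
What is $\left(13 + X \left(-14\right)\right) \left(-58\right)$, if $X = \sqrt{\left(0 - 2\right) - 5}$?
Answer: $-754 + 812 i \sqrt{7} \approx -754.0 + 2148.4 i$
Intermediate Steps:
$X = i \sqrt{7}$ ($X = \sqrt{-2 - 5} = \sqrt{-7} = i \sqrt{7} \approx 2.6458 i$)
$\left(13 + X \left(-14\right)\right) \left(-58\right) = \left(13 + i \sqrt{7} \left(-14\right)\right) \left(-58\right) = \left(13 - 14 i \sqrt{7}\right) \left(-58\right) = -754 + 812 i \sqrt{7}$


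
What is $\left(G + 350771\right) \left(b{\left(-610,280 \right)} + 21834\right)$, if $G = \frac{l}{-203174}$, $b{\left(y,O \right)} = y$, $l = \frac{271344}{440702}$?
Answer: $\frac{166649524501024593784}{22384797037} \approx 7.4448 \cdot 10^{9}$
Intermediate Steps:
$l = \frac{135672}{220351}$ ($l = 271344 \cdot \frac{1}{440702} = \frac{135672}{220351} \approx 0.61571$)
$G = - \frac{67836}{22384797037}$ ($G = \frac{135672}{220351 \left(-203174\right)} = \frac{135672}{220351} \left(- \frac{1}{203174}\right) = - \frac{67836}{22384797037} \approx -3.0305 \cdot 10^{-6}$)
$\left(G + 350771\right) \left(b{\left(-610,280 \right)} + 21834\right) = \left(- \frac{67836}{22384797037} + 350771\right) \left(-610 + 21834\right) = \frac{7851937641397691}{22384797037} \cdot 21224 = \frac{166649524501024593784}{22384797037}$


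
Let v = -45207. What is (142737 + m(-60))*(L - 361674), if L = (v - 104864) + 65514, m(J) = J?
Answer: -63666900387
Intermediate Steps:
L = -84557 (L = (-45207 - 104864) + 65514 = -150071 + 65514 = -84557)
(142737 + m(-60))*(L - 361674) = (142737 - 60)*(-84557 - 361674) = 142677*(-446231) = -63666900387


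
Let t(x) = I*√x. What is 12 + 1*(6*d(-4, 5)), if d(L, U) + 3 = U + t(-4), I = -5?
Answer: 24 - 60*I ≈ 24.0 - 60.0*I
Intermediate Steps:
t(x) = -5*√x
d(L, U) = -3 + U - 10*I (d(L, U) = -3 + (U - 10*I) = -3 + U - 10*I)
12 + 1*(6*d(-4, 5)) = 12 + 1*(6*(-3 + 5 - 10*I)) = 12 + 1*(6*(2 - 10*I)) = 12 + 1*(12 - 60*I) = 12 + (12 - 60*I) = 24 - 60*I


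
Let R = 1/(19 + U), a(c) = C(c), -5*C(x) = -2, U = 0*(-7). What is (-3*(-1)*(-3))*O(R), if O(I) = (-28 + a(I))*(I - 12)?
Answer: -281934/95 ≈ -2967.7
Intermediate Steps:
U = 0
C(x) = ⅖ (C(x) = -⅕*(-2) = ⅖)
a(c) = ⅖
R = 1/19 (R = 1/(19 + 0) = 1/19 ≈ 0.052632)
O(I) = 1656/5 - 138*I/5 (O(I) = (-28 + ⅖)*(I - 12) = -138*(-12 + I)/5 = 1656/5 - 138*I/5)
(-3*(-1)*(-3))*O(R) = (-3*(-1)*(-3))*(1656/5 - 138/5*1/19) = (3*(-3))*(1656/5 - 138/95) = -9*31326/95 = -281934/95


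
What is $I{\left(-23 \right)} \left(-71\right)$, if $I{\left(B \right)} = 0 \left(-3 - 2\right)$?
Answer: $0$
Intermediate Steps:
$I{\left(B \right)} = 0$ ($I{\left(B \right)} = 0 \left(-5\right) = 0$)
$I{\left(-23 \right)} \left(-71\right) = 0 \left(-71\right) = 0$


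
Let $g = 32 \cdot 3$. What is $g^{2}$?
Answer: $9216$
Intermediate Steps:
$g = 96$
$g^{2} = 96^{2} = 9216$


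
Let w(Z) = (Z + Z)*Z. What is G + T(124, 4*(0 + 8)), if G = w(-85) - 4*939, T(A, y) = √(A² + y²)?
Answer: 10694 + 20*√41 ≈ 10822.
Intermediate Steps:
w(Z) = 2*Z² (w(Z) = (2*Z)*Z = 2*Z²)
G = 10694 (G = 2*(-85)² - 4*939 = 2*7225 - 3756 = 14450 - 3756 = 10694)
G + T(124, 4*(0 + 8)) = 10694 + √(124² + (4*(0 + 8))²) = 10694 + √(15376 + (4*8)²) = 10694 + √(15376 + 32²) = 10694 + √(15376 + 1024) = 10694 + √16400 = 10694 + 20*√41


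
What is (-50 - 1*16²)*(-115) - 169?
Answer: 35021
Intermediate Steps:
(-50 - 1*16²)*(-115) - 169 = (-50 - 1*256)*(-115) - 169 = (-50 - 256)*(-115) - 169 = -306*(-115) - 169 = 35190 - 169 = 35021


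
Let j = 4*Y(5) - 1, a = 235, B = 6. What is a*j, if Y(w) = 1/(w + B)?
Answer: -1645/11 ≈ -149.55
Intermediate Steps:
Y(w) = 1/(6 + w) (Y(w) = 1/(w + 6) = 1/(6 + w))
j = -7/11 (j = 4/(6 + 5) - 1 = 4/11 - 1 = -7/11 ≈ -0.63636)
a*j = 235*(-7/11) = -1645/11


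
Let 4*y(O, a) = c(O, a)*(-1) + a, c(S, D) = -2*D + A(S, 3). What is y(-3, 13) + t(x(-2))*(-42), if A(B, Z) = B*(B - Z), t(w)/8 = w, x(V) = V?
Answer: 2709/4 ≈ 677.25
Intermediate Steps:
t(w) = 8*w
c(S, D) = -2*D + S*(-3 + S) (c(S, D) = -2*D + S*(S - 1*3) = -2*D + S*(S - 3) = -2*D + S*(-3 + S))
y(O, a) = 3*a/4 - O*(-3 + O)/4 (y(O, a) = ((-2*a + O*(-3 + O))*(-1) + a)/4 = ((2*a - O*(-3 + O)) + a)/4 = (3*a - O*(-3 + O))/4 = 3*a/4 - O*(-3 + O)/4)
y(-3, 13) + t(x(-2))*(-42) = ((¾)*13 - ¼*(-3)*(-3 - 3)) + (8*(-2))*(-42) = (39/4 - ¼*(-3)*(-6)) - 16*(-42) = (39/4 - 9/2) + 672 = 21/4 + 672 = 2709/4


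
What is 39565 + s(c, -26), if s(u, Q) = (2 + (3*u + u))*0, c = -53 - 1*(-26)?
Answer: 39565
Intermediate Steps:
c = -27 (c = -53 + 26 = -27)
s(u, Q) = 0 (s(u, Q) = (2 + 4*u)*0 = 0)
39565 + s(c, -26) = 39565 + 0 = 39565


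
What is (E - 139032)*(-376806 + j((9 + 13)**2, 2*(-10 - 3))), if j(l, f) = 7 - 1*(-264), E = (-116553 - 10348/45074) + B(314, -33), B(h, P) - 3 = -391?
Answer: 2172180966541125/22537 ≈ 9.6383e+10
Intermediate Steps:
B(h, P) = -388 (B(h, P) = 3 - 391 = -388)
E = -2635504491/22537 (E = (-116553 - 10348/45074) - 388 = (-116553 - 10348*1/45074) - 388 = (-116553 - 5174/22537) - 388 = -2626760135/22537 - 388 = -2635504491/22537 ≈ -1.1694e+5)
j(l, f) = 271 (j(l, f) = 7 + 264 = 271)
(E - 139032)*(-376806 + j((9 + 13)**2, 2*(-10 - 3))) = (-2635504491/22537 - 139032)*(-376806 + 271) = -5768868675/22537*(-376535) = 2172180966541125/22537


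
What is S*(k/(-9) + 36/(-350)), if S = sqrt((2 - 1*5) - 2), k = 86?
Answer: -15212*I*sqrt(5)/1575 ≈ -21.597*I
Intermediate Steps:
S = I*sqrt(5) (S = sqrt((2 - 5) - 2) = sqrt(-3 - 2) = sqrt(-5) = I*sqrt(5) ≈ 2.2361*I)
S*(k/(-9) + 36/(-350)) = (I*sqrt(5))*(86/(-9) + 36/(-350)) = (I*sqrt(5))*(86*(-1/9) + 36*(-1/350)) = (I*sqrt(5))*(-86/9 - 18/175) = (I*sqrt(5))*(-15212/1575) = -15212*I*sqrt(5)/1575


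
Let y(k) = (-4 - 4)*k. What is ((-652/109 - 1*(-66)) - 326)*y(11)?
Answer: 2551296/109 ≈ 23406.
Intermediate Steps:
y(k) = -8*k
((-652/109 - 1*(-66)) - 326)*y(11) = ((-652/109 - 1*(-66)) - 326)*(-8*11) = ((-652*1/109 + 66) - 326)*(-88) = ((-652/109 + 66) - 326)*(-88) = (6542/109 - 326)*(-88) = -28992/109*(-88) = 2551296/109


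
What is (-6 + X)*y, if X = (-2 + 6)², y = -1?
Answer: -10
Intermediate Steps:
X = 16 (X = 4² = 16)
(-6 + X)*y = (-6 + 16)*(-1) = 10*(-1) = -10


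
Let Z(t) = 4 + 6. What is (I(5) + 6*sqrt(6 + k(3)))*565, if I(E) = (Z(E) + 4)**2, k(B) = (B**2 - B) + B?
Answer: 110740 + 3390*sqrt(15) ≈ 1.2387e+5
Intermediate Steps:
Z(t) = 10
k(B) = B**2
I(E) = 196 (I(E) = (10 + 4)**2 = 14**2 = 196)
(I(5) + 6*sqrt(6 + k(3)))*565 = (196 + 6*sqrt(6 + 3**2))*565 = (196 + 6*sqrt(6 + 9))*565 = (196 + 6*sqrt(15))*565 = 110740 + 3390*sqrt(15)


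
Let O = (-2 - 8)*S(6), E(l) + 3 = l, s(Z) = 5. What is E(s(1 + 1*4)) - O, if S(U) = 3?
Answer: 32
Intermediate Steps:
E(l) = -3 + l
O = -30 (O = (-2 - 8)*3 = -10*3 = -30)
E(s(1 + 1*4)) - O = (-3 + 5) - 1*(-30) = 2 + 30 = 32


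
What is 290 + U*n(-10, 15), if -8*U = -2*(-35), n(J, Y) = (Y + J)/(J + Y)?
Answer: 1125/4 ≈ 281.25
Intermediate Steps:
n(J, Y) = 1 (n(J, Y) = (J + Y)/(J + Y) = 1)
U = -35/4 (U = -(-1)*(-35)/4 = -⅛*70 = -35/4 ≈ -8.7500)
290 + U*n(-10, 15) = 290 - 35/4*1 = 290 - 35/4 = 1125/4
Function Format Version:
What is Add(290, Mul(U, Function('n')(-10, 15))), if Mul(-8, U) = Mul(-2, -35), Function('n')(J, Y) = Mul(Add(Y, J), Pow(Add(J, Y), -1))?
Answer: Rational(1125, 4) ≈ 281.25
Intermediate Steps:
Function('n')(J, Y) = 1 (Function('n')(J, Y) = Mul(Add(J, Y), Pow(Add(J, Y), -1)) = 1)
U = Rational(-35, 4) (U = Mul(Rational(-1, 8), Mul(-2, -35)) = Mul(Rational(-1, 8), 70) = Rational(-35, 4) ≈ -8.7500)
Add(290, Mul(U, Function('n')(-10, 15))) = Add(290, Mul(Rational(-35, 4), 1)) = Add(290, Rational(-35, 4)) = Rational(1125, 4)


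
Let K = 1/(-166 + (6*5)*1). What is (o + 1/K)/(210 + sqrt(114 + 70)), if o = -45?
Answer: -19005/21958 + 181*sqrt(46)/21958 ≈ -0.80961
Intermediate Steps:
K = -1/136 (K = 1/(-166 + 30*1) = 1/(-166 + 30) = 1/(-136) = -1/136 ≈ -0.0073529)
(o + 1/K)/(210 + sqrt(114 + 70)) = (-45 + 1/(-1/136))/(210 + sqrt(114 + 70)) = (-45 - 136)/(210 + sqrt(184)) = -181/(210 + 2*sqrt(46))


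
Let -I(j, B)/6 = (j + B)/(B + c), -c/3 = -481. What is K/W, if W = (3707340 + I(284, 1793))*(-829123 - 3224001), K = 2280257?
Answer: -1844727913/12156271135191618 ≈ -1.5175e-7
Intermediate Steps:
c = 1443 (c = -3*(-481) = 1443)
I(j, B) = -6*(B + j)/(1443 + B) (I(j, B) = -6*(j + B)/(B + 1443) = -6*(B + j)/(1443 + B))
W = -12156271135191618/809 (W = (3707340 + 6*(-1*1793 - 1*284)/(1443 + 1793))*(-829123 - 3224001) = (3707340 + 6*(-1793 - 284)/3236)*(-4053124) = (3707340 + 6*(1/3236)*(-2077))*(-4053124) = (3707340 - 6231/1618)*(-4053124) = (5998469889/1618)*(-4053124) = -12156271135191618/809 ≈ -1.5026e+13)
K/W = 2280257/(-12156271135191618/809) = 2280257*(-809/12156271135191618) = -1844727913/12156271135191618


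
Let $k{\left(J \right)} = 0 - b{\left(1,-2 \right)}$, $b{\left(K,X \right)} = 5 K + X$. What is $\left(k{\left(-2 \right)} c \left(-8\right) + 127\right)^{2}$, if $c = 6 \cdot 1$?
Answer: $73441$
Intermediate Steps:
$b{\left(K,X \right)} = X + 5 K$
$c = 6$
$k{\left(J \right)} = -3$ ($k{\left(J \right)} = 0 - \left(-2 + 5 \cdot 1\right) = 0 - \left(-2 + 5\right) = 0 - 3 = -3$)
$\left(k{\left(-2 \right)} c \left(-8\right) + 127\right)^{2} = \left(\left(-3\right) 6 \left(-8\right) + 127\right)^{2} = \left(\left(-18\right) \left(-8\right) + 127\right)^{2} = \left(144 + 127\right)^{2} = 271^{2} = 73441$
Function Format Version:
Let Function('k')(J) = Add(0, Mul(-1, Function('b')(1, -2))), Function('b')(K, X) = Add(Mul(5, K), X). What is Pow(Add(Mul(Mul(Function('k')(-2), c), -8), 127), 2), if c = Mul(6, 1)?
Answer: 73441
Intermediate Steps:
Function('b')(K, X) = Add(X, Mul(5, K))
c = 6
Function('k')(J) = -3 (Function('k')(J) = Add(0, Mul(-1, Add(-2, Mul(5, 1)))) = Add(0, Mul(-1, Add(-2, 5))) = Add(0, Mul(-1, 3)) = Add(0, -3) = -3)
Pow(Add(Mul(Mul(Function('k')(-2), c), -8), 127), 2) = Pow(Add(Mul(Mul(-3, 6), -8), 127), 2) = Pow(Add(Mul(-18, -8), 127), 2) = Pow(Add(144, 127), 2) = Pow(271, 2) = 73441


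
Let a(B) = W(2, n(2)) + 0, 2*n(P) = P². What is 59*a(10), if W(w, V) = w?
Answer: 118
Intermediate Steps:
n(P) = P²/2
a(B) = 2 (a(B) = 2 + 0 = 2)
59*a(10) = 59*2 = 118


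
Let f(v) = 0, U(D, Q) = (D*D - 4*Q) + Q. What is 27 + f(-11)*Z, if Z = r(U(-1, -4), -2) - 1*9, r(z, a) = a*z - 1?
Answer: 27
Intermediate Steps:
U(D, Q) = D² - 3*Q (U(D, Q) = (D² - 4*Q) + Q = D² - 3*Q)
r(z, a) = -1 + a*z
Z = -36 (Z = (-1 - 2*((-1)² - 3*(-4))) - 1*9 = (-1 - 2*(1 + 12)) - 9 = (-1 - 2*13) - 9 = (-1 - 26) - 9 = -27 - 9 = -36)
27 + f(-11)*Z = 27 + 0*(-36) = 27 + 0 = 27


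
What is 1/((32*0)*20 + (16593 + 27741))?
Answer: 1/44334 ≈ 2.2556e-5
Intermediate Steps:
1/((32*0)*20 + (16593 + 27741)) = 1/(0*20 + 44334) = 1/(0 + 44334) = 1/44334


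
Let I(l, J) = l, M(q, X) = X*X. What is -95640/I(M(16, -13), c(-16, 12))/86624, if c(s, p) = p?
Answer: -11955/1829932 ≈ -0.0065330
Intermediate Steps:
M(q, X) = X²
-95640/I(M(16, -13), c(-16, 12))/86624 = -95640/((-13)²)/86624 = -95640/169*(1/86624) = -95640*1/169*(1/86624) = -95640/169*1/86624 = -11955/1829932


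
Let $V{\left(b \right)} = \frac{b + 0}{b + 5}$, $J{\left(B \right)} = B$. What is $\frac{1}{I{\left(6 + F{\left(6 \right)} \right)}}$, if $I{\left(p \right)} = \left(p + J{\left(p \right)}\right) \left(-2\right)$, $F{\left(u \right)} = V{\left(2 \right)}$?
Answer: $- \frac{7}{176} \approx -0.039773$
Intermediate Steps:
$V{\left(b \right)} = \frac{b}{5 + b}$
$F{\left(u \right)} = \frac{2}{7}$ ($F{\left(u \right)} = \frac{2}{5 + 2} = \frac{2}{7}$)
$I{\left(p \right)} = - 4 p$ ($I{\left(p \right)} = \left(p + p\right) \left(-2\right) = 2 p \left(-2\right) = - 4 p$)
$\frac{1}{I{\left(6 + F{\left(6 \right)} \right)}} = \frac{1}{\left(-4\right) \left(6 + \frac{2}{7}\right)} = \frac{1}{\left(-4\right) \frac{44}{7}} = \frac{1}{- \frac{176}{7}} = - \frac{7}{176}$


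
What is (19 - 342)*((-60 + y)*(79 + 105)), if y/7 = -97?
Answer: 43920248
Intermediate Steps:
y = -679 (y = 7*(-97) = -679)
(19 - 342)*((-60 + y)*(79 + 105)) = (19 - 342)*((-60 - 679)*(79 + 105)) = -(-238697)*184 = -323*(-135976) = 43920248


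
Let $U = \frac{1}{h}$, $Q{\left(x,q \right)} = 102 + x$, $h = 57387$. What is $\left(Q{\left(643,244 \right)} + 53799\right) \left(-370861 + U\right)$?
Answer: $- \frac{1160838145636064}{57387} \approx -2.0228 \cdot 10^{10}$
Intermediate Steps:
$U = \frac{1}{57387} \approx 1.7426 \cdot 10^{-5}$
$\left(Q{\left(643,244 \right)} + 53799\right) \left(-370861 + U\right) = \left(\left(102 + 643\right) + 53799\right) \left(-370861 + \frac{1}{57387}\right) = \left(745 + 53799\right) \left(- \frac{21282600206}{57387}\right) = 54544 \left(- \frac{21282600206}{57387}\right) = - \frac{1160838145636064}{57387}$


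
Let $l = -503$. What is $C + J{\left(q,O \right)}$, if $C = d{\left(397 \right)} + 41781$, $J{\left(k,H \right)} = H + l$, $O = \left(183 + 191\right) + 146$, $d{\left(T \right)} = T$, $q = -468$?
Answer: $42195$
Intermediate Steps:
$O = 520$ ($O = 374 + 146 = 520$)
$J{\left(k,H \right)} = -503 + H$ ($J{\left(k,H \right)} = H - 503 = -503 + H$)
$C = 42178$ ($C = 397 + 41781 = 42178$)
$C + J{\left(q,O \right)} = 42178 + \left(-503 + 520\right) = 42178 + 17 = 42195$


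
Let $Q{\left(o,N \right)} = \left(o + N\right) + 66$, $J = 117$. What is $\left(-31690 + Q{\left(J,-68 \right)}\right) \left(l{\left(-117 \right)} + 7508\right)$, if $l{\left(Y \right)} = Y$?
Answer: $-233370825$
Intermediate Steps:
$Q{\left(o,N \right)} = 66 + N + o$ ($Q{\left(o,N \right)} = \left(N + o\right) + 66 = 66 + N + o$)
$\left(-31690 + Q{\left(J,-68 \right)}\right) \left(l{\left(-117 \right)} + 7508\right) = \left(-31690 + \left(66 - 68 + 117\right)\right) \left(-117 + 7508\right) = \left(-31690 + 115\right) 7391 = \left(-31575\right) 7391 = -233370825$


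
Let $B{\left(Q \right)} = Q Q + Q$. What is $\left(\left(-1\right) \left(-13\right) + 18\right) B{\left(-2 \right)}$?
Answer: $62$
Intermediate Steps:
$B{\left(Q \right)} = Q + Q^{2}$ ($B{\left(Q \right)} = Q^{2} + Q = Q + Q^{2}$)
$\left(\left(-1\right) \left(-13\right) + 18\right) B{\left(-2 \right)} = \left(\left(-1\right) \left(-13\right) + 18\right) \left(- 2 \left(1 - 2\right)\right) = \left(13 + 18\right) \left(\left(-2\right) \left(-1\right)\right) = 31 \cdot 2 = 62$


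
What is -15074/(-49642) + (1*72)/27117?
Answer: 22907549/74785673 ≈ 0.30631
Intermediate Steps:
-15074/(-49642) + (1*72)/27117 = -15074*(-1/49642) + 72*(1/27117) = 7537/24821 + 8/3013 = 22907549/74785673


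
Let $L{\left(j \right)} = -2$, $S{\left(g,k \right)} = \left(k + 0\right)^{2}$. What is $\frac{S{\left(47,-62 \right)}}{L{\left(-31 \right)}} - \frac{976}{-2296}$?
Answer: $- \frac{551492}{287} \approx -1921.6$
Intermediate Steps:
$S{\left(g,k \right)} = k^{2}$
$\frac{S{\left(47,-62 \right)}}{L{\left(-31 \right)}} - \frac{976}{-2296} = \frac{\left(-62\right)^{2}}{-2} - \frac{976}{-2296} = 3844 \left(- \frac{1}{2}\right) - - \frac{122}{287} = -1922 + \frac{122}{287} = - \frac{551492}{287}$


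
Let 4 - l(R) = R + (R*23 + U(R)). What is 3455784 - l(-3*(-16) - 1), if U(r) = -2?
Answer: 3456906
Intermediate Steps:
l(R) = 6 - 24*R (l(R) = 4 - (R + (R*23 - 2)) = 4 - (R + (23*R - 2)) = 4 - (R + (-2 + 23*R)) = 4 - (-2 + 24*R) = 4 + (2 - 24*R) = 6 - 24*R)
3455784 - l(-3*(-16) - 1) = 3455784 - (6 - 24*(-3*(-16) - 1)) = 3455784 - (6 - 24*(48 - 1)) = 3455784 - (6 - 24*47) = 3455784 - (6 - 1128) = 3455784 - 1*(-1122) = 3455784 + 1122 = 3456906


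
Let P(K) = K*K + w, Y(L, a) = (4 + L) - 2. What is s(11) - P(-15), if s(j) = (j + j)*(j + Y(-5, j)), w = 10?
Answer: -59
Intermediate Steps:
Y(L, a) = 2 + L
P(K) = 10 + K**2 (P(K) = K*K + 10 = K**2 + 10 = 10 + K**2)
s(j) = 2*j*(-3 + j) (s(j) = (j + j)*(j + (2 - 5)) = (2*j)*(j - 3) = (2*j)*(-3 + j) = 2*j*(-3 + j))
s(11) - P(-15) = 2*11*(-3 + 11) - (10 + (-15)**2) = 2*11*8 - (10 + 225) = 176 - 1*235 = 176 - 235 = -59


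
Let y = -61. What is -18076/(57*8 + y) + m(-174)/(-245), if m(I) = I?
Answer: -871978/19355 ≈ -45.052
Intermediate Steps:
-18076/(57*8 + y) + m(-174)/(-245) = -18076/(57*8 - 61) - 174/(-245) = -18076/(456 - 61) - 174*(-1/245) = -18076/395 + 174/245 = -871978/19355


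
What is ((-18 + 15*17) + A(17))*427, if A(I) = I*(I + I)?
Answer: 348005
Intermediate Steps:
A(I) = 2*I² (A(I) = I*(2*I) = 2*I²)
((-18 + 15*17) + A(17))*427 = ((-18 + 15*17) + 2*17²)*427 = ((-18 + 255) + 2*289)*427 = (237 + 578)*427 = 815*427 = 348005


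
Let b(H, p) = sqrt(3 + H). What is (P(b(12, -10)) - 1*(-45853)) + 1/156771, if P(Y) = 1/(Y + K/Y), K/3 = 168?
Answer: 7188420664/156771 + sqrt(15)/519 ≈ 45853.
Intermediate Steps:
K = 504 (K = 3*168 = 504)
P(Y) = 1/(Y + 504/Y)
(P(b(12, -10)) - 1*(-45853)) + 1/156771 = (sqrt(3 + 12)/(504 + (sqrt(3 + 12))**2) - 1*(-45853)) + 1/156771 = (sqrt(15)/(504 + (sqrt(15))**2) + 45853) + 1/156771 = (sqrt(15)/(504 + 15) + 45853) + 1/156771 = (sqrt(15)/519 + 45853) + 1/156771 = (45853 + sqrt(15)/519) + 1/156771 = 7188420664/156771 + sqrt(15)/519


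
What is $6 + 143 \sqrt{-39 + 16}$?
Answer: $6 + 143 i \sqrt{23} \approx 6.0 + 685.8 i$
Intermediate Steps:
$6 + 143 \sqrt{-39 + 16} = 6 + 143 \sqrt{-23} = 6 + 143 i \sqrt{23}$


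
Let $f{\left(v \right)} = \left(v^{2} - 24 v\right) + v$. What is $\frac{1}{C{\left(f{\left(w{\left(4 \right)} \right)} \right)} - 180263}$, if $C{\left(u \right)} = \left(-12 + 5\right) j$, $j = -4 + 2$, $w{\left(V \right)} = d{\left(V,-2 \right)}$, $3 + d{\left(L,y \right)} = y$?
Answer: $- \frac{1}{180249} \approx -5.5479 \cdot 10^{-6}$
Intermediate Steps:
$d{\left(L,y \right)} = -3 + y$
$w{\left(V \right)} = -5$ ($w{\left(V \right)} = -3 - 2 = -5$)
$f{\left(v \right)} = v^{2} - 23 v$
$j = -2$
$C{\left(u \right)} = 14$ ($C{\left(u \right)} = \left(-12 + 5\right) \left(-2\right) = \left(-7\right) \left(-2\right) = 14$)
$\frac{1}{C{\left(f{\left(w{\left(4 \right)} \right)} \right)} - 180263} = \frac{1}{14 - 180263} = \frac{1}{-180249} = - \frac{1}{180249}$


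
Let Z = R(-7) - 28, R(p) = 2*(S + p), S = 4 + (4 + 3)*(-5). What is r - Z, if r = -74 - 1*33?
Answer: -3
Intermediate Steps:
S = -31 (S = 4 + 7*(-5) = 4 - 35 = -31)
R(p) = -62 + 2*p (R(p) = 2*(-31 + p) = -62 + 2*p)
r = -107 (r = -74 - 33 = -107)
Z = -104 (Z = (-62 + 2*(-7)) - 28 = (-62 - 14) - 28 = -76 - 28 = -104)
r - Z = -107 - 1*(-104) = -107 + 104 = -3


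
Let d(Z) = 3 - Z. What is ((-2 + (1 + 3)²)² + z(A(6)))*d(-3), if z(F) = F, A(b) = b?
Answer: 1212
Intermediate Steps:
((-2 + (1 + 3)²)² + z(A(6)))*d(-3) = ((-2 + (1 + 3)²)² + 6)*(3 - 1*(-3)) = ((-2 + 4²)² + 6)*(3 + 3) = ((-2 + 16)² + 6)*6 = (14² + 6)*6 = (196 + 6)*6 = 202*6 = 1212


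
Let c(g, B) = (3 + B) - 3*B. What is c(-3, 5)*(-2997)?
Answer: 20979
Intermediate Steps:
c(g, B) = 3 - 2*B
c(-3, 5)*(-2997) = (3 - 2*5)*(-2997) = (3 - 10)*(-2997) = -7*(-2997) = 20979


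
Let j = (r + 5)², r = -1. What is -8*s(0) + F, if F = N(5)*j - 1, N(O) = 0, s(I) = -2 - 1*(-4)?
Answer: -17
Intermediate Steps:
s(I) = 2 (s(I) = -2 + 4 = 2)
j = 16 (j = (-1 + 5)² = 4² = 16)
F = -1 (F = 0*16 - 1 = 0 - 1 = -1)
-8*s(0) + F = -8*2 - 1 = -16 - 1 = -17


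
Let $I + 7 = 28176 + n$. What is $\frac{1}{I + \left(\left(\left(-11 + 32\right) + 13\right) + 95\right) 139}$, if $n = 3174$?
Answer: $\frac{1}{49274} \approx 2.0295 \cdot 10^{-5}$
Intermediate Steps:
$I = 31343$ ($I = -7 + \left(28176 + 3174\right) = -7 + 31350 = 31343$)
$\frac{1}{I + \left(\left(\left(-11 + 32\right) + 13\right) + 95\right) 139} = \frac{1}{31343 + \left(\left(\left(-11 + 32\right) + 13\right) + 95\right) 139} = \frac{1}{31343 + \left(\left(21 + 13\right) + 95\right) 139} = \frac{1}{31343 + \left(34 + 95\right) 139} = \frac{1}{31343 + 129 \cdot 139} = \frac{1}{31343 + 17931} = \frac{1}{49274}$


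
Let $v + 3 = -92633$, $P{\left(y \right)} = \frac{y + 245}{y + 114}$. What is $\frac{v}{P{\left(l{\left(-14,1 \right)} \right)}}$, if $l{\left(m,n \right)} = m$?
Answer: $- \frac{9263600}{231} \approx -40102.0$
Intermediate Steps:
$P{\left(y \right)} = \frac{245 + y}{114 + y}$
$v = -92636$ ($v = -3 - 92633 = -92636$)
$\frac{v}{P{\left(l{\left(-14,1 \right)} \right)}} = - \frac{92636}{\frac{1}{114 - 14} \left(245 - 14\right)} = - \frac{92636}{\frac{1}{100} \cdot 231} = - \frac{92636}{\frac{231}{100}} = \left(-92636\right) \frac{100}{231} = - \frac{9263600}{231}$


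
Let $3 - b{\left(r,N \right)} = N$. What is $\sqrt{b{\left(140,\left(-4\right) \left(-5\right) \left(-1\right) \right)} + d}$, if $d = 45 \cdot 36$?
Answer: $\sqrt{1643} \approx 40.534$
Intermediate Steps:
$b{\left(r,N \right)} = 3 - N$
$d = 1620$
$\sqrt{b{\left(140,\left(-4\right) \left(-5\right) \left(-1\right) \right)} + d} = \sqrt{\left(3 - \left(-4\right) \left(-5\right) \left(-1\right)\right) + 1620} = \sqrt{\left(3 - 20 \left(-1\right)\right) + 1620} = \sqrt{\left(3 - -20\right) + 1620} = \sqrt{\left(3 + 20\right) + 1620} = \sqrt{23 + 1620} = \sqrt{1643}$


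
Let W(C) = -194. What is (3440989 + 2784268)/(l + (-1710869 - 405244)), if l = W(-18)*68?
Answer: -6225257/2129305 ≈ -2.9236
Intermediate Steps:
l = -13192 (l = -194*68 = -13192)
(3440989 + 2784268)/(l + (-1710869 - 405244)) = (3440989 + 2784268)/(-13192 + (-1710869 - 405244)) = 6225257/(-13192 - 2116113) = 6225257/(-2129305) = 6225257*(-1/2129305) = -6225257/2129305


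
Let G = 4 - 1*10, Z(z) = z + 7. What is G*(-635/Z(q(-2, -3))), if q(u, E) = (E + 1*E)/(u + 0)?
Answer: 381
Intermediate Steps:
q(u, E) = 2*E/u (q(u, E) = (E + E)/u = (2*E)/u = 2*E/u)
Z(z) = 7 + z
G = -6 (G = 4 - 10 = -6)
G*(-635/Z(q(-2, -3))) = -(-3810)/(7 + 2*(-3)/(-2)) = -(-3810)/(7 + 2*(-3)*(-1/2)) = -(-3810)/(7 + 3) = -(-3810)/10 = -6*(-127/2) = 381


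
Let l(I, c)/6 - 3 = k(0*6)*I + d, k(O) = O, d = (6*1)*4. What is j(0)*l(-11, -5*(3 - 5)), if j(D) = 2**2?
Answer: 648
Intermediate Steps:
d = 24 (d = 6*4 = 24)
j(D) = 4
l(I, c) = 162 (l(I, c) = 18 + 6*((0*6)*I + 24) = 18 + 6*(0*I + 24) = 18 + 6*(0 + 24) = 18 + 6*24 = 18 + 144 = 162)
j(0)*l(-11, -5*(3 - 5)) = 4*162 = 648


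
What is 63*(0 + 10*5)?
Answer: 3150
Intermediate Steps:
63*(0 + 10*5) = 63*(0 + 50) = 63*50 = 3150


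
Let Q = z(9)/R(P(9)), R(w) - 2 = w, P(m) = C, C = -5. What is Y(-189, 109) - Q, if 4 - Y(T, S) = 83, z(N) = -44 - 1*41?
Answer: -322/3 ≈ -107.33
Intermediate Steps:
P(m) = -5
z(N) = -85 (z(N) = -44 - 41 = -85)
Y(T, S) = -79 (Y(T, S) = 4 - 1*83 = 4 - 83 = -79)
R(w) = 2 + w
Q = 85/3 (Q = -85/(2 - 5) = -85/(-3) = -85*(-⅓) = 85/3 ≈ 28.333)
Y(-189, 109) - Q = -79 - 1*85/3 = -79 - 85/3 = -322/3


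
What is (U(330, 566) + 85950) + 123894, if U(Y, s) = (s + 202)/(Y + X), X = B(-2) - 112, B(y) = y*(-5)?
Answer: 3987100/19 ≈ 2.0985e+5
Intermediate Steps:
B(y) = -5*y
X = -102 (X = -5*(-2) - 112 = 10 - 112 = -102)
U(Y, s) = (202 + s)/(-102 + Y) (U(Y, s) = (s + 202)/(Y - 102) = (202 + s)/(-102 + Y))
(U(330, 566) + 85950) + 123894 = ((202 + 566)/(-102 + 330) + 85950) + 123894 = (768/228 + 85950) + 123894 = ((1/228)*768 + 85950) + 123894 = (64/19 + 85950) + 123894 = 1633114/19 + 123894 = 3987100/19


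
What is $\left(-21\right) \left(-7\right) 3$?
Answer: $441$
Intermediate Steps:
$\left(-21\right) \left(-7\right) 3 = 147 \cdot 3 = 441$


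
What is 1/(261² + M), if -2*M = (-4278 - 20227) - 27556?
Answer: 2/188303 ≈ 1.0621e-5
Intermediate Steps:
M = 52061/2 (M = -((-4278 - 20227) - 27556)/2 = -(-24505 - 27556)/2 = -½*(-52061) = 52061/2 ≈ 26031.)
1/(261² + M) = 1/(261² + 52061/2) = 1/(68121 + 52061/2) = 1/(188303/2) = 2/188303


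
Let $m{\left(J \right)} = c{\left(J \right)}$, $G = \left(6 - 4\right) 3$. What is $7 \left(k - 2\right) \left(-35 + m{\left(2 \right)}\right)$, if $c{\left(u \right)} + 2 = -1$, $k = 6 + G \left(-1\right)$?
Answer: $532$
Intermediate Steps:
$G = 6$ ($G = 2 \cdot 3 = 6$)
$k = 0$ ($k = 6 + 6 \left(-1\right) = 6 - 6 = 0$)
$c{\left(u \right)} = -3$ ($c{\left(u \right)} = -2 - 1 = -3$)
$m{\left(J \right)} = -3$
$7 \left(k - 2\right) \left(-35 + m{\left(2 \right)}\right) = 7 \left(0 - 2\right) \left(-35 - 3\right) = 7 \left(0 - 2\right) \left(-38\right) = 7 \left(-2\right) \left(-38\right) = \left(-14\right) \left(-38\right) = 532$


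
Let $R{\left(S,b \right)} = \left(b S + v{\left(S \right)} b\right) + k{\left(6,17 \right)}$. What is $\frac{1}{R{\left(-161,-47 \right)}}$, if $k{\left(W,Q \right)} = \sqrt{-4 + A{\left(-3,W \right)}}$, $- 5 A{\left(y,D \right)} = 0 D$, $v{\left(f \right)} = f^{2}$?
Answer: $- \frac{302680}{366460729601} - \frac{i}{732921459202} \approx -8.2595 \cdot 10^{-7} - 1.3644 \cdot 10^{-12} i$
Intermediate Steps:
$A{\left(y,D \right)} = 0$ ($A{\left(y,D \right)} = - \frac{0 D}{5} = \left(- \frac{1}{5}\right) 0 = 0$)
$k{\left(W,Q \right)} = 2 i$ ($k{\left(W,Q \right)} = \sqrt{-4 + 0} = \sqrt{-4} = 2 i$)
$R{\left(S,b \right)} = 2 i + S b + b S^{2}$ ($R{\left(S,b \right)} = \left(b S + S^{2} b\right) + 2 i = \left(S b + b S^{2}\right) + 2 i = 2 i + S b + b S^{2}$)
$\frac{1}{R{\left(-161,-47 \right)}} = \frac{1}{2 i - -7567 - 47 \left(-161\right)^{2}} = \frac{1}{2 i + 7567 - 1218287} = \frac{1}{-1210720 + 2 i} = \frac{-1210720 - 2 i}{1465842918404}$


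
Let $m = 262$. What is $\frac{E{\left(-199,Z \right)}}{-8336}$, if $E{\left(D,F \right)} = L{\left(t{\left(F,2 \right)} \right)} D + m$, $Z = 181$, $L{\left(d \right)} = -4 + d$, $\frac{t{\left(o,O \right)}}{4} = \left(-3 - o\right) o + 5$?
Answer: $- \frac{13253531}{4168} \approx -3179.8$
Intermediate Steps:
$t{\left(o,O \right)} = 20 + 4 o \left(-3 - o\right)$ ($t{\left(o,O \right)} = 4 \left(\left(-3 - o\right) o + 5\right) = 4 \left(o \left(-3 - o\right) + 5\right) = 4 \left(5 + o \left(-3 - o\right)\right) = 20 + 4 o \left(-3 - o\right)$)
$E{\left(D,F \right)} = 262 + D \left(16 - 12 F - 4 F^{2}\right)$ ($E{\left(D,F \right)} = \left(-4 - \left(-20 + 4 F^{2} + 12 F\right)\right) D + 262 = \left(16 - 12 F - 4 F^{2}\right) D + 262 = D \left(16 - 12 F - 4 F^{2}\right) + 262 = 262 + D \left(16 - 12 F - 4 F^{2}\right)$)
$\frac{E{\left(-199,Z \right)}}{-8336} = \frac{262 - - 796 \left(-4 + 181^{2} + 3 \cdot 181\right)}{-8336} = \left(262 - - 796 \left(-4 + 32761 + 543\right)\right) \left(- \frac{1}{8336}\right) = \left(262 - \left(-796\right) 33300\right) \left(- \frac{1}{8336}\right) = \left(262 + 26506800\right) \left(- \frac{1}{8336}\right) = 26507062 \left(- \frac{1}{8336}\right) = - \frac{13253531}{4168}$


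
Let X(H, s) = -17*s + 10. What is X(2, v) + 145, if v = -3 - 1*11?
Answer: 393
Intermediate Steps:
v = -14 (v = -3 - 11 = -14)
X(H, s) = 10 - 17*s
X(2, v) + 145 = (10 - 17*(-14)) + 145 = (10 + 238) + 145 = 248 + 145 = 393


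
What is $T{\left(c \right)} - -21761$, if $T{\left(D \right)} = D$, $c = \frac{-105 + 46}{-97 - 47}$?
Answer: $\frac{3133643}{144} \approx 21761.0$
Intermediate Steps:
$c = \frac{59}{144}$ ($c = - \frac{59}{-144} = \left(-59\right) \left(- \frac{1}{144}\right) = \frac{59}{144} \approx 0.40972$)
$T{\left(c \right)} - -21761 = \frac{59}{144} - -21761 = \frac{59}{144} + 21761 = \frac{3133643}{144}$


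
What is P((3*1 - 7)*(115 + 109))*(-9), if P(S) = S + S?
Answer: 16128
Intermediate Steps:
P(S) = 2*S
P((3*1 - 7)*(115 + 109))*(-9) = (2*((3*1 - 7)*(115 + 109)))*(-9) = (2*((3 - 7)*224))*(-9) = (2*(-4*224))*(-9) = (2*(-896))*(-9) = -1792*(-9) = 16128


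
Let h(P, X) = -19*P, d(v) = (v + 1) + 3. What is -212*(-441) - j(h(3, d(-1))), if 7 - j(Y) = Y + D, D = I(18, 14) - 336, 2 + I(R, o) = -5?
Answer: 93085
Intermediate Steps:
I(R, o) = -7 (I(R, o) = -2 - 5 = -7)
d(v) = 4 + v (d(v) = (1 + v) + 3 = 4 + v)
D = -343 (D = -7 - 336 = -343)
j(Y) = 350 - Y (j(Y) = 7 - (Y - 343) = 7 - (-343 + Y) = 7 + (343 - Y) = 350 - Y)
-212*(-441) - j(h(3, d(-1))) = -212*(-441) - (350 - (-19)*3) = 93492 - (350 - 1*(-57)) = 93492 - (350 + 57) = 93492 - 1*407 = 93492 - 407 = 93085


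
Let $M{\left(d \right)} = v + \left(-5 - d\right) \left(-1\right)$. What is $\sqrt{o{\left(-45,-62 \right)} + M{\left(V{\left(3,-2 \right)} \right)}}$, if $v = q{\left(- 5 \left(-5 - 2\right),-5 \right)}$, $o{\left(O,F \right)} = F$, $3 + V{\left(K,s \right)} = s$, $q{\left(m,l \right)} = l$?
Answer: $i \sqrt{67} \approx 8.1853 i$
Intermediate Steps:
$V{\left(K,s \right)} = -3 + s$
$v = -5$
$M{\left(d \right)} = d$ ($M{\left(d \right)} = -5 + \left(-5 - d\right) \left(-1\right) = -5 + \left(5 + d\right) = d$)
$\sqrt{o{\left(-45,-62 \right)} + M{\left(V{\left(3,-2 \right)} \right)}} = \sqrt{-62 - 5} = \sqrt{-67} = i \sqrt{67}$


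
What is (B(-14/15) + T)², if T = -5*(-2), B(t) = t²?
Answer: 5982916/50625 ≈ 118.18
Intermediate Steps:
T = 10
(B(-14/15) + T)² = ((-14/15)² + 10)² = (196/225 + 10)² = (2446/225)² = 5982916/50625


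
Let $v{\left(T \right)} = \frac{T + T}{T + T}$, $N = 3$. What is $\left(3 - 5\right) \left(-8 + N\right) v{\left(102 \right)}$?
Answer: $10$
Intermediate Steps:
$v{\left(T \right)} = 1$ ($v{\left(T \right)} = \frac{2 T}{2 T} = 2 T \frac{1}{2 T} = 1$)
$\left(3 - 5\right) \left(-8 + N\right) v{\left(102 \right)} = \left(3 - 5\right) \left(-8 + 3\right) 1 = \left(-2\right) \left(-5\right) 1 = 10 \cdot 1 = 10$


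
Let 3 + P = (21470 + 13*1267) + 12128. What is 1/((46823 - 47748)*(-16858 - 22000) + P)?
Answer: 1/35993716 ≈ 2.7783e-8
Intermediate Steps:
P = 50066 (P = -3 + ((21470 + 13*1267) + 12128) = -3 + ((21470 + 16471) + 12128) = -3 + (37941 + 12128) = -3 + 50069 = 50066)
1/((46823 - 47748)*(-16858 - 22000) + P) = 1/((46823 - 47748)*(-16858 - 22000) + 50066) = 1/(-925*(-38858) + 50066) = 1/(35943650 + 50066) = 1/35993716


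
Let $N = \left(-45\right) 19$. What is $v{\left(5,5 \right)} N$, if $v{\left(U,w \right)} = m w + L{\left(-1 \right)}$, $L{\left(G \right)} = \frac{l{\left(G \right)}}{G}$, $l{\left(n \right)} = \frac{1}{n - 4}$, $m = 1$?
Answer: $-4446$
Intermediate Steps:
$l{\left(n \right)} = \frac{1}{-4 + n}$
$L{\left(G \right)} = \frac{1}{G \left(-4 + G\right)}$ ($L{\left(G \right)} = \frac{1}{\left(-4 + G\right) G} = \frac{1}{G \left(-4 + G\right)}$)
$v{\left(U,w \right)} = \frac{1}{5} + w$ ($v{\left(U,w \right)} = 1 w + \frac{1}{\left(-1\right) \left(-4 - 1\right)} = w - \frac{1}{-5} = w - - \frac{1}{5} = w + \frac{1}{5} = \frac{1}{5} + w$)
$N = -855$
$v{\left(5,5 \right)} N = \left(\frac{1}{5} + 5\right) \left(-855\right) = \frac{26}{5} \left(-855\right) = -4446$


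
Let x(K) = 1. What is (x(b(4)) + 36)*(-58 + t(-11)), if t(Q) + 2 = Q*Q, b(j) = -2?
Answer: 2257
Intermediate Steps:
t(Q) = -2 + Q**2 (t(Q) = -2 + Q*Q = -2 + Q**2)
(x(b(4)) + 36)*(-58 + t(-11)) = (1 + 36)*(-58 + (-2 + (-11)**2)) = 37*(-58 + (-2 + 121)) = 37*(-58 + 119) = 37*61 = 2257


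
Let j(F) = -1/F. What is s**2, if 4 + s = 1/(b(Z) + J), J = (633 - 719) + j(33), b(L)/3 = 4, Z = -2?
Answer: 96138025/5968249 ≈ 16.108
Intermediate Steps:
b(L) = 12 (b(L) = 3*4 = 12)
J = -2839/33 (J = (633 - 719) - 1/33 = -86 - 1*1/33 = -86 - 1/33 = -2839/33 ≈ -86.030)
s = -9805/2443 (s = -4 + 1/(12 - 2839/33) = -4 + 1/(-2443/33) = -4 - 33/2443 = -9805/2443 ≈ -4.0135)
s**2 = (-9805/2443)**2 = 96138025/5968249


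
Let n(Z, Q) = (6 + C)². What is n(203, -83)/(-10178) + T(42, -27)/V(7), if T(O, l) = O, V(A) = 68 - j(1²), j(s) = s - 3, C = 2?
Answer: 15107/25445 ≈ 0.59371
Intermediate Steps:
n(Z, Q) = 64 (n(Z, Q) = (6 + 2)² = 8² = 64)
j(s) = -3 + s
V(A) = 70 (V(A) = 68 - (-3 + 1²) = 68 - (-3 + 1) = 68 - 1*(-2) = 68 + 2 = 70)
n(203, -83)/(-10178) + T(42, -27)/V(7) = 64/(-10178) + 42/70 = 64*(-1/10178) + 42*(1/70) = -32/5089 + ⅗ = 15107/25445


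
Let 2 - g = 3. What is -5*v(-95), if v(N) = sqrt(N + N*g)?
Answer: 0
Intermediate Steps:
g = -1 (g = 2 - 1*3 = 2 - 3 = -1)
v(N) = 0 (v(N) = sqrt(N + N*(-1)) = sqrt(N - N) = sqrt(0) = 0)
-5*v(-95) = -5*0 = 0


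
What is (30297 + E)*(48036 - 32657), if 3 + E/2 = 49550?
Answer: 1989904189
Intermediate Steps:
E = 99094 (E = -6 + 2*49550 = -6 + 99100 = 99094)
(30297 + E)*(48036 - 32657) = (30297 + 99094)*(48036 - 32657) = 129391*15379 = 1989904189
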